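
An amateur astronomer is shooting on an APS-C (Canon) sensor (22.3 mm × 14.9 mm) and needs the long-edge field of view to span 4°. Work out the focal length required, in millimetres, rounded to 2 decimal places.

319.29 mm

From α = 2·arctan(w/2f) we get f = w / (2·tan(α/2)).
With w = 22.3 mm and α/2 = 2°, tan(α/2) ≈ 0.03492, so f ≈ 22.3 / 0.06984 ≈ 319.2942 mm.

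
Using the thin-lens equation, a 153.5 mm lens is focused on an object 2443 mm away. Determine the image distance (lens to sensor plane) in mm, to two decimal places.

163.79 mm

1/dᵢ = 1/f − 1/dₒ = 1/153.5 − 1/2443 = 0.0061053 mm⁻¹.
dᵢ = 1/0.0061053 ≈ 163.7914 mm.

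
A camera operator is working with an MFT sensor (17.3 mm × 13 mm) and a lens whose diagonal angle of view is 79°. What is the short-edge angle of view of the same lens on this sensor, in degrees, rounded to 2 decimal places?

Sensor diagonal = √(17.3² + 13²) = √468.2900 ≈ 21.6400 mm.
From the diagonal AOV: f = 21.6400 / (2·tan(39.5°)) = 21.6400 / 1.64867 ≈ 13.1257 mm.
Short-edge AOV = 2·arctan(13 / (2 × 13.1257)) = 2·arctan(0.49521) ≈ 52.6902°.

52.69°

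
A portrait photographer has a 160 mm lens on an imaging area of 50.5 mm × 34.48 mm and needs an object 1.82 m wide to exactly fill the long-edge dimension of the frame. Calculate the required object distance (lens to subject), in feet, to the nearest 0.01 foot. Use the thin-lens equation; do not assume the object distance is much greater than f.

19.44 ft

W: 1.82 m = 1820 mm.
Magnification m = w/W = dᵢ/dₒ; combined with 1/f = 1/dₒ + 1/dᵢ this gives dₒ = f·(1 + W/w).
dₒ = 160 mm × (1 + 1820/50.5) = 160 × 37.0396 ≈ 5926.337 mm = 5926.337/304.8 ft = 19.4434 ft.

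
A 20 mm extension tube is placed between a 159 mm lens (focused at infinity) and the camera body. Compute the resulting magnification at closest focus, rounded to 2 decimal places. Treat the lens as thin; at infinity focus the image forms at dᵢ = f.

0.13×

The tube moves the image plane from f to f + e, so dᵢ = 159 + 20 = 179 mm. Focus is achieved when 1/f = 1/dₒ + 1/dᵢ, giving dₒ = 1/(1/f − 1/(f+e)).
Magnification m = dᵢ/dₒ = (f+e)·(1/f − 1/(f+e)) = e/f = 20/159 ≈ 0.1258.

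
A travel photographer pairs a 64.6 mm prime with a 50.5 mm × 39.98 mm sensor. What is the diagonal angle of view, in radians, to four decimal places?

Sensor diagonal = √(50.5² + 39.98²) = √4148.6504 ≈ 64.4100 mm.
Angle of view α = 2·arctan(d/2f) with d = 64.4100 mm and f = 64.6 mm.
d/2f = 0.49853; arctan(0.49853) ≈ 0.4625 rad, so α ≈ 0.9249 rad.

0.9249 rad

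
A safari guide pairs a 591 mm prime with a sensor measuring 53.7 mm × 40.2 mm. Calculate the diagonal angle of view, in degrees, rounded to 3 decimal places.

6.496°

Sensor diagonal = √(53.7² + 40.2²) = √4499.7300 ≈ 67.0800 mm.
Angle of view α = 2·arctan(d/2f) with d = 67.0800 mm and f = 591 mm.
d/2f = 0.05675; arctan(0.05675) ≈ 3.2481°, so α ≈ 6.4963°.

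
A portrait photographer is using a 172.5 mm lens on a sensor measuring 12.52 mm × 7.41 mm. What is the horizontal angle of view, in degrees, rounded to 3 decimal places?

Angle of view α = 2·arctan(w/2f) with w = 12.52 mm and f = 172.5 mm.
w/2f = 0.03629; arctan(0.03629) ≈ 2.0783°, so α ≈ 4.1567°.

4.157°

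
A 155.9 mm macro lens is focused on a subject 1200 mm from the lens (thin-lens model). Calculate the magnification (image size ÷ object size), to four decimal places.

0.1493×

Thin lens: 1/f = 1/dₒ + 1/dᵢ → 1/dᵢ = 1/155.9 − 1/1200 = 0.0055810 mm⁻¹, so dᵢ ≈ 179.1782 mm.
Magnification m = dᵢ/dₒ = 179.1782/1200 ≈ 0.14932.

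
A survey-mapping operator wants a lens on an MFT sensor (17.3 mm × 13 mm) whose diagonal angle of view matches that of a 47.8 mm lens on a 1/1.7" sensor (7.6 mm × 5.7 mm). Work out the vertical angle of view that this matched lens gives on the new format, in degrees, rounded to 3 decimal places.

6.833°

Sensor diagonal = √(7.6² + 5.7²) = √90.2500 ≈ 9.5000 mm.
Sensor diagonal = √(17.3² + 13²) = √468.2900 ≈ 21.6400 mm.
Equal diagonal AOV ⇒ f₂ = f₁ · 21.6400/9.5000 = 47.8 × 2.27790 ≈ 108.8834 mm.
Vertical AOV on the new format = 2·arctan(13 / (2 × 108.8834)) = 2·arctan(0.05970) ≈ 6.8326°.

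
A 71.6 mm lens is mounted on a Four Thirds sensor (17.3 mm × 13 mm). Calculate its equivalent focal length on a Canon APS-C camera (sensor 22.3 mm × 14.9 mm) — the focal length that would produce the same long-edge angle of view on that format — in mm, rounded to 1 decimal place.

92.3 mm

Equal angle of view means equal width/f ratio, so f₂ = f₁ · (width₂/width₁) = 71.6 × 22.3/17.3.
f₂ = 71.6 × 1.28902 ≈ 92.294 mm.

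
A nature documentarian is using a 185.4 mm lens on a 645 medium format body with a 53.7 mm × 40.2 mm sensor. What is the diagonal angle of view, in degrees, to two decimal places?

Sensor diagonal = √(53.7² + 40.2²) = √4499.7300 ≈ 67.0800 mm.
Angle of view α = 2·arctan(d/2f) with d = 67.0800 mm and f = 185.4 mm.
d/2f = 0.18091; arctan(0.18091) ≈ 10.2543°, so α ≈ 20.5085°.

20.51°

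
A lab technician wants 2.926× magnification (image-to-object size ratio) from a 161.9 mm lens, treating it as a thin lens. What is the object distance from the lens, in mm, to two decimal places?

With m = dᵢ/dₒ and 1/f = 1/dₒ + 1/dᵢ, substituting dᵢ = m·dₒ gives 1/f = (1 + 1/m)/dₒ, hence dₒ = f·(1 + 1/m).
dₒ = 161.9 × (1 + 1/2.926) = 161.9 × 1.34176 ≈ 217.232 mm.

217.23 mm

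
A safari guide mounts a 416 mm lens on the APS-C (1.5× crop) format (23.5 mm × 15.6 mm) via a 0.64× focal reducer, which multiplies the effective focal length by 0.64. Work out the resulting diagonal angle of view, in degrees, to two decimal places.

6.06°

Effective focal length f = 416 × 0.64 = 266.24 mm.
Sensor diagonal = √(23.5² + 15.6²) = √795.6100 ≈ 28.2066 mm.
α = 2·arctan(28.207 / (2 × 266.24)) = 2·arctan(0.05297) ≈ 6.0645°.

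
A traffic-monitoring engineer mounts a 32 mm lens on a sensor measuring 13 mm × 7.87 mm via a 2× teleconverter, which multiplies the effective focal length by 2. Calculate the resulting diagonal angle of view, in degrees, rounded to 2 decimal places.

13.54°

Effective focal length f = 32 × 2 = 64 mm.
Sensor diagonal = √(13² + 7.87²) = √230.9369 ≈ 15.1966 mm.
α = 2·arctan(15.197 / (2 × 64)) = 2·arctan(0.11872) ≈ 13.5413°.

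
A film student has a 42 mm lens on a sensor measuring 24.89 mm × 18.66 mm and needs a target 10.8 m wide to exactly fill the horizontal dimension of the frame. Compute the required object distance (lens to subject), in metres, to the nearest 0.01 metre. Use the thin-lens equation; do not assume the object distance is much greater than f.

18.27 m

W: 10.8 m = 10800 mm.
Magnification m = w/W = dᵢ/dₒ; combined with 1/f = 1/dₒ + 1/dᵢ this gives dₒ = f·(1 + W/w).
dₒ = 42 mm × (1 + 10800/24.89) = 42 × 434.9092 ≈ 18266.186 mm = 18.2662 m.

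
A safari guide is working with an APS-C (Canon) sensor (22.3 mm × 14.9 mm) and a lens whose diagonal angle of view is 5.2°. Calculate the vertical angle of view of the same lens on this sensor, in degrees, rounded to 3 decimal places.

Sensor diagonal = √(22.3² + 14.9²) = √719.3000 ≈ 26.8198 mm.
From the diagonal AOV: f = 26.8198 / (2·tan(2.6°)) = 26.8198 / 0.09082 ≈ 295.3086 mm.
Vertical AOV = 2·arctan(14.9 / (2 × 295.3086)) = 2·arctan(0.02523) ≈ 2.8903°.

2.890°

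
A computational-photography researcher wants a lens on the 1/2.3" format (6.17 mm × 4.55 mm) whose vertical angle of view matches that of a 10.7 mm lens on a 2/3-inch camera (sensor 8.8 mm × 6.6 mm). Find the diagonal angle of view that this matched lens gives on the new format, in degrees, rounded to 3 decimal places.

54.916°

Equal vertical AOV ⇒ f₂ = f₁ · 4.55/6.6 = 10.7 × 0.68939 ≈ 7.3765 mm.
Sensor diagonal = √(6.17² + 4.55²) = √58.7714 ≈ 7.6663 mm.
Diagonal AOV on the new format = 2·arctan(7.6663 / (2 × 7.3765)) = 2·arctan(0.51964) ≈ 54.9163°.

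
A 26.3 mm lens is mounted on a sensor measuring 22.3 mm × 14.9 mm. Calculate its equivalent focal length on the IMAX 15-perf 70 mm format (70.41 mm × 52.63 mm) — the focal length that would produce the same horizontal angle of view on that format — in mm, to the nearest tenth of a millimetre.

Equal angle of view means equal width/f ratio, so f₂ = f₁ · (width₂/width₁) = 26.3 × 70.41/22.3.
f₂ = 26.3 × 3.15740 ≈ 83.040 mm.

83.0 mm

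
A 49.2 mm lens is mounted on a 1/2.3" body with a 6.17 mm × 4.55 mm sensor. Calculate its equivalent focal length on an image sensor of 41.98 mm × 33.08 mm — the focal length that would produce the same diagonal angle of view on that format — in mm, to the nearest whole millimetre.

Sensor diagonal = √(6.17² + 4.55²) = √58.7714 ≈ 7.6663 mm.
Sensor diagonal = √(41.98² + 33.08²) = √2856.6068 ≈ 53.4472 mm.
Equal angle of view means equal diagonal/f ratio, so f₂ = f₁ · (diagonal₂/diagonal₁) = 49.2 × 53.4472/7.6663.
f₂ = 49.2 × 6.97176 ≈ 343.010 mm.

343 mm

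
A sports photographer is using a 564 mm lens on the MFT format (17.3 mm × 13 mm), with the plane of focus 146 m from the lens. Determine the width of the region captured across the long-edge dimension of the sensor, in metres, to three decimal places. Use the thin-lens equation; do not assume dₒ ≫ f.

dₒ: 146 m = 146000 mm.
Similar triangles through the lens centre give W/dₒ = w/dᵢ; with 1/f = 1/dₒ + 1/dᵢ this gives W = w·(dₒ − f)/f.
W = 17.3 mm × (146000 − 564) / 564 = 17.3 × 257.8652 ≈ 4461.069 mm = 4.46107 m.

4.461 m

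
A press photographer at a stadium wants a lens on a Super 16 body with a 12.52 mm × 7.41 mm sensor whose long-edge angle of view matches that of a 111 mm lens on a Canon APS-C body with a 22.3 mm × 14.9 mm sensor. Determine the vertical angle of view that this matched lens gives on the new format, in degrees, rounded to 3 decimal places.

Equal long-edge AOV ⇒ f₂ = f₁ · 12.52/22.3 = 111 × 0.56143 ≈ 62.3193 mm.
Vertical AOV on the new format = 2·arctan(7.41 / (2 × 62.3193)) = 2·arctan(0.05945) ≈ 6.8047°.

6.805°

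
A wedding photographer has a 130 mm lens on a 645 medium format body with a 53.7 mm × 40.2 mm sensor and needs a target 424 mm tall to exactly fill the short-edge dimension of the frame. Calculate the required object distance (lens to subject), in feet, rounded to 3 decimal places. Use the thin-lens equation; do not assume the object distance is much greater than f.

4.925 ft

Magnification m = h/W = dᵢ/dₒ; combined with 1/f = 1/dₒ + 1/dᵢ this gives dₒ = f·(1 + W/h).
dₒ = 130 mm × (1 + 424/40.2) = 130 × 11.5473 ≈ 1501.144 mm = 1501.144/304.8 ft = 4.92501 ft.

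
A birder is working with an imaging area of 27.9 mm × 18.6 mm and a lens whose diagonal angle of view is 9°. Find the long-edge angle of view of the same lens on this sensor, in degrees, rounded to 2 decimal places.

Sensor diagonal = √(27.9² + 18.6²) = √1124.3700 ≈ 33.5316 mm.
From the diagonal AOV: f = 33.5316 / (2·tan(4.5°)) = 33.5316 / 0.15740 ≈ 213.0299 mm.
Long-edge AOV = 2·arctan(27.9 / (2 × 213.0299)) = 2·arctan(0.06548) ≈ 7.4932°.

7.49°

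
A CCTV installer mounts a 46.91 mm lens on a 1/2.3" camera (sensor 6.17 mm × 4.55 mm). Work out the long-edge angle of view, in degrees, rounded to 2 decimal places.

7.53°

Angle of view α = 2·arctan(w/2f) with w = 6.17 mm and f = 46.91 mm.
w/2f = 0.06576; arctan(0.06576) ≈ 3.7626°, so α ≈ 7.5252°.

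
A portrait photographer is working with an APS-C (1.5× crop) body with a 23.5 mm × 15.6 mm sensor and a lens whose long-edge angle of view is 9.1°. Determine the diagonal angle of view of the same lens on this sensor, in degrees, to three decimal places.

From the long-edge AOV: f = 23.5 / (2·tan(4.55°)) = 23.5 / 0.15916 ≈ 147.6505 mm.
Sensor diagonal = √(23.5² + 15.6²) = √795.6100 ≈ 28.2066 mm.
Diagonal AOV = 2·arctan(28.2066 / (2 × 147.6505)) = 2·arctan(0.09552) ≈ 10.9125°.

10.912°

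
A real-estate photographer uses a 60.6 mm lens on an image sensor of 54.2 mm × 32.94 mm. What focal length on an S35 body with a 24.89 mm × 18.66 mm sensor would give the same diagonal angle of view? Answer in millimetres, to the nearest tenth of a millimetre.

29.7 mm

Sensor diagonal = √(54.2² + 32.94²) = √4022.6836 ≈ 63.4246 mm.
Sensor diagonal = √(24.89² + 18.66²) = √967.7077 ≈ 31.1080 mm.
Equal angle of view means equal diagonal/f ratio, so f₂ = f₁ · (diagonal₂/diagonal₁) = 60.6 × 31.1080/63.4246.
f₂ = 60.6 × 0.49047 ≈ 29.723 mm.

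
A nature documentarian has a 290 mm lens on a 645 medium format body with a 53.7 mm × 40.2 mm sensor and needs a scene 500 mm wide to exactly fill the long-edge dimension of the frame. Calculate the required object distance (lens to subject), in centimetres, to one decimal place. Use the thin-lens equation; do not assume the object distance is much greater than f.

299.0 cm

Magnification m = w/W = dᵢ/dₒ; combined with 1/f = 1/dₒ + 1/dᵢ this gives dₒ = f·(1 + W/w).
dₒ = 290 mm × (1 + 500/53.7) = 290 × 10.3110 ≈ 2990.186 mm = 299.019 cm.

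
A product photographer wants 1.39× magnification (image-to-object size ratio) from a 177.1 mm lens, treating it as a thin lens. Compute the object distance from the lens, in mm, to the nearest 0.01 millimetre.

304.51 mm

With m = dᵢ/dₒ and 1/f = 1/dₒ + 1/dᵢ, substituting dᵢ = m·dₒ gives 1/f = (1 + 1/m)/dₒ, hence dₒ = f·(1 + 1/m).
dₒ = 177.1 × (1 + 1/1.39) = 177.1 × 1.71942 ≈ 304.510 mm.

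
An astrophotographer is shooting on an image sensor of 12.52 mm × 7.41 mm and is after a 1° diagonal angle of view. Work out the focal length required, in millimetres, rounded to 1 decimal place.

Sensor diagonal = √(12.52² + 7.41²) = √211.6585 ≈ 14.5485 mm.
From α = 2·arctan(d/2f) we get f = d / (2·tan(α/2)).
With d = 14.5485 mm and α/2 = 0.5°, tan(α/2) ≈ 0.00873, so f ≈ 14.5485 / 0.01745 ≈ 833.5458 mm.

833.5 mm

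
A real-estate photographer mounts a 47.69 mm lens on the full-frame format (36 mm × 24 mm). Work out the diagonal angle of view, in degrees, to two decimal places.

Sensor diagonal = √(36² + 24²) = √1872.0000 ≈ 43.2666 mm.
Angle of view α = 2·arctan(d/2f) with d = 43.2666 mm and f = 47.69 mm.
d/2f = 0.45362; arctan(0.45362) ≈ 24.4002°, so α ≈ 48.8003°.

48.80°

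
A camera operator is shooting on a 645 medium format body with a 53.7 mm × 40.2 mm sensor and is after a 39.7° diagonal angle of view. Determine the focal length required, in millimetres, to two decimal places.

92.91 mm

Sensor diagonal = √(53.7² + 40.2²) = √4499.7300 ≈ 67.0800 mm.
From α = 2·arctan(d/2f) we get f = d / (2·tan(α/2)).
With d = 67.0800 mm and α/2 = 19.85°, tan(α/2) ≈ 0.36101, so f ≈ 67.0800 / 0.72202 ≈ 92.9065 mm.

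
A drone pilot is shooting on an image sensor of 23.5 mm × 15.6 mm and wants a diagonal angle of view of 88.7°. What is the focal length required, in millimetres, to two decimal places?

Sensor diagonal = √(23.5² + 15.6²) = √795.6100 ≈ 28.2066 mm.
From α = 2·arctan(d/2f) we get f = d / (2·tan(α/2)).
With d = 28.2066 mm and α/2 = 44.35°, tan(α/2) ≈ 0.97756, so f ≈ 28.2066 / 1.95513 ≈ 14.4270 mm.

14.43 mm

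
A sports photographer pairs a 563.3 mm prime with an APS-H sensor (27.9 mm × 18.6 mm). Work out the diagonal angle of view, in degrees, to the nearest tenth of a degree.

Sensor diagonal = √(27.9² + 18.6²) = √1124.3700 ≈ 33.5316 mm.
Angle of view α = 2·arctan(d/2f) with d = 33.5316 mm and f = 563.3 mm.
d/2f = 0.02976; arctan(0.02976) ≈ 1.7048°, so α ≈ 3.4096°.

3.4°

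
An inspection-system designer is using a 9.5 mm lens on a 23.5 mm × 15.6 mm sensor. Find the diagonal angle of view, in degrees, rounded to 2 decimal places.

112.07°

Sensor diagonal = √(23.5² + 15.6²) = √795.6100 ≈ 28.2066 mm.
Angle of view α = 2·arctan(d/2f) with d = 28.2066 mm and f = 9.5 mm.
d/2f = 1.48456; arctan(1.48456) ≈ 56.0357°, so α ≈ 112.0714°.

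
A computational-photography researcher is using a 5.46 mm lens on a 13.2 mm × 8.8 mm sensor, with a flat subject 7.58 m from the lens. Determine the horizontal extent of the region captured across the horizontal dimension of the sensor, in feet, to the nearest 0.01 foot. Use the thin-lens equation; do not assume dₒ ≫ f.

dₒ: 7.58 m = 7580 mm.
Similar triangles through the lens centre give W/dₒ = w/dᵢ; with 1/f = 1/dₒ + 1/dᵢ this gives W = w·(dₒ − f)/f.
W = 13.2 mm × (7580 − 5.46) / 5.46 = 13.2 × 1387.2784 ≈ 18312.075 mm = 18312.075/304.8 ft = 60.079 ft.

60.08 ft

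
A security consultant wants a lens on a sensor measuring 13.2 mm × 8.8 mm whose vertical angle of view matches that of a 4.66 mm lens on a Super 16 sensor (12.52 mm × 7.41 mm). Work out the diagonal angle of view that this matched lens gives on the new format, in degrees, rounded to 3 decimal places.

Equal vertical AOV ⇒ f₂ = f₁ · 8.8/7.41 = 4.66 × 1.18758 ≈ 5.5341 mm.
Sensor diagonal = √(13.2² + 8.8²) = √251.6800 ≈ 15.8644 mm.
Diagonal AOV on the new format = 2·arctan(15.8644 / (2 × 5.5341)) = 2·arctan(1.43332) ≈ 110.1946°.

110.195°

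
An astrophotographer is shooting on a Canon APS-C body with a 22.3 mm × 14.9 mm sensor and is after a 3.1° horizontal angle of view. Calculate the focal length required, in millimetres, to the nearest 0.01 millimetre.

412.06 mm

From α = 2·arctan(w/2f) we get f = w / (2·tan(α/2)).
With w = 22.3 mm and α/2 = 1.55°, tan(α/2) ≈ 0.02706, so f ≈ 22.3 / 0.05412 ≈ 412.0594 mm.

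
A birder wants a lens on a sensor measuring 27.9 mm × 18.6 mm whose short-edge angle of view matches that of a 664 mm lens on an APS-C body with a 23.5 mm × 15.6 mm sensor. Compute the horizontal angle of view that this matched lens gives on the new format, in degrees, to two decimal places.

Equal short-edge AOV ⇒ f₂ = f₁ · 18.6/15.6 = 664 × 1.19231 ≈ 791.6923 mm.
Horizontal AOV on the new format = 2·arctan(27.9 / (2 × 791.6923)) = 2·arctan(0.01762) ≈ 2.0189°.

2.02°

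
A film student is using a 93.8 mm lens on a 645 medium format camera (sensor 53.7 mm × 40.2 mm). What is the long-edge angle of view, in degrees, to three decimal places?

Angle of view α = 2·arctan(w/2f) with w = 53.7 mm and f = 93.8 mm.
w/2f = 0.28625; arctan(0.28625) ≈ 15.9736°, so α ≈ 31.9473°.

31.947°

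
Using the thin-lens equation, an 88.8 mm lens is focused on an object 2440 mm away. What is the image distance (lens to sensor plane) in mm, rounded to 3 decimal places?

92.154 mm

1/dᵢ = 1/f − 1/dₒ = 1/88.8 − 1/2440 = 0.0108514 mm⁻¹.
dᵢ = 1/0.0108514 ≈ 92.1538 mm.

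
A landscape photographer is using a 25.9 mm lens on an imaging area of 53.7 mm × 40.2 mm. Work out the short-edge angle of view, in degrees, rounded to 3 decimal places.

75.627°

Angle of view α = 2·arctan(h/2f) with h = 40.2 mm and f = 25.9 mm.
h/2f = 0.77606; arctan(0.77606) ≈ 37.8137°, so α ≈ 75.6273°.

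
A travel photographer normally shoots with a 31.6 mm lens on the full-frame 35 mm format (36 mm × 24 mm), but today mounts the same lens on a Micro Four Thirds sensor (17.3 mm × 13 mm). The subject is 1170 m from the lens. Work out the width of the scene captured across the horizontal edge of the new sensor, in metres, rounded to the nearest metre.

641 m

The focal length stays 31.6 mm; the relevant sensor dimension is now w = 17.3 mm. Object distance dₒ = 1170 m = 1.17e+06 mm.
Thin-lens field width W = w·(dₒ − f)/f = 17.3 × (1.17e+06 − 31.6)/31.6 ≈ 640520.675 mm = 640.521 m.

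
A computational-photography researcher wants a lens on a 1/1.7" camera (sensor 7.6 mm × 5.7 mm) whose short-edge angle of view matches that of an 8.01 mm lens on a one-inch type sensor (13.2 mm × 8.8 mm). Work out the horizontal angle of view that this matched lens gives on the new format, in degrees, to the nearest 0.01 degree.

Equal short-edge AOV ⇒ f₂ = f₁ · 5.7/8.8 = 8.01 × 0.64773 ≈ 5.1883 mm.
Horizontal AOV on the new format = 2·arctan(7.6 / (2 × 5.1883)) = 2·arctan(0.73242) ≈ 72.4394°.

72.44°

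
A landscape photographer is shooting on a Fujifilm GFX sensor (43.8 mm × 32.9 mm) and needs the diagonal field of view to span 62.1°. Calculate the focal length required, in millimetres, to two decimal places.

45.49 mm

Sensor diagonal = √(43.8² + 32.9²) = √3000.8500 ≈ 54.7800 mm.
From α = 2·arctan(d/2f) we get f = d / (2·tan(α/2)).
With d = 54.7800 mm and α/2 = 31.05°, tan(α/2) ≈ 0.60205, so f ≈ 54.7800 / 1.20410 ≈ 45.4947 mm.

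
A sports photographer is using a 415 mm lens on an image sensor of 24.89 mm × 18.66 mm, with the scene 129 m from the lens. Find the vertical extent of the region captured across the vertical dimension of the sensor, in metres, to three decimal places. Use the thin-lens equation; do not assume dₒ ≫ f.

5.782 m

dₒ: 129 m = 129000 mm.
Similar triangles through the lens centre give W/dₒ = h/dᵢ; with 1/f = 1/dₒ + 1/dᵢ this gives W = h·(dₒ − f)/f.
W = 18.66 mm × (129000 − 415) / 415 = 18.66 × 309.8434 ≈ 5781.677 mm = 5.78168 m.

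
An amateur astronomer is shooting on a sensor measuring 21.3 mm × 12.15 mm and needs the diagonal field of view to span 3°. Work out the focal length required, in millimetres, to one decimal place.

468.2 mm

Sensor diagonal = √(21.3² + 12.15²) = √601.3125 ≈ 24.5217 mm.
From α = 2·arctan(d/2f) we get f = d / (2·tan(α/2)).
With d = 24.5217 mm and α/2 = 1.5°, tan(α/2) ≈ 0.02619, so f ≈ 24.5217 / 0.05237 ≈ 468.2225 mm.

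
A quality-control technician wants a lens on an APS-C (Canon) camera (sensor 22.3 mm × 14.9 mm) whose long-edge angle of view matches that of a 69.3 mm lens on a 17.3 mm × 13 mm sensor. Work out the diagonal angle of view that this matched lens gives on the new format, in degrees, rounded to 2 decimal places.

Equal long-edge AOV ⇒ f₂ = f₁ · 22.3/17.3 = 69.3 × 1.28902 ≈ 89.3289 mm.
Sensor diagonal = √(22.3² + 14.9²) = √719.3000 ≈ 26.8198 mm.
Diagonal AOV on the new format = 2·arctan(26.8198 / (2 × 89.3289)) = 2·arctan(0.15012) ≈ 17.0748°.

17.07°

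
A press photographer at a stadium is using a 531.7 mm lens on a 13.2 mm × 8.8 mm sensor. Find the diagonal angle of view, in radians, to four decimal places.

0.0298 rad

Sensor diagonal = √(13.2² + 8.8²) = √251.6800 ≈ 15.8644 mm.
Angle of view α = 2·arctan(d/2f) with d = 15.8644 mm and f = 531.7 mm.
d/2f = 0.01492; arctan(0.01492) ≈ 0.0149 rad, so α ≈ 0.0298 rad.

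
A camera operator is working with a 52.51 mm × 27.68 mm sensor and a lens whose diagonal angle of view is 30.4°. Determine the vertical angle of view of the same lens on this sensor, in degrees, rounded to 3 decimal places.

14.441°

Sensor diagonal = √(52.51² + 27.68²) = √3523.4825 ≈ 59.3589 mm.
From the diagonal AOV: f = 59.3589 / (2·tan(15.2°)) = 59.3589 / 0.54339 ≈ 109.2386 mm.
Vertical AOV = 2·arctan(27.68 / (2 × 109.2386)) = 2·arctan(0.12670) ≈ 14.4413°.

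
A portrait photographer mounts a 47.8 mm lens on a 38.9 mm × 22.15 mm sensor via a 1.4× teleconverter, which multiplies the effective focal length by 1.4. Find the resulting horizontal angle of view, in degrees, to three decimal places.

Effective focal length f = 47.8 × 1.4 = 66.92 mm.
α = 2·arctan(38.9 / (2 × 66.92)) = 2·arctan(0.29065) ≈ 32.4125°.

32.413°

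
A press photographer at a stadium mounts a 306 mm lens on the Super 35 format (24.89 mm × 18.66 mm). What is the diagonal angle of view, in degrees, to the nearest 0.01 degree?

Sensor diagonal = √(24.89² + 18.66²) = √967.7077 ≈ 31.1080 mm.
Angle of view α = 2·arctan(d/2f) with d = 31.1080 mm and f = 306 mm.
d/2f = 0.05083; arctan(0.05083) ≈ 2.9098°, so α ≈ 5.8197°.

5.82°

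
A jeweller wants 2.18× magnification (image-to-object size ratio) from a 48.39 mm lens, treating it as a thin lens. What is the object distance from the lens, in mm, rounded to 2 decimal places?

With m = dᵢ/dₒ and 1/f = 1/dₒ + 1/dᵢ, substituting dᵢ = m·dₒ gives 1/f = (1 + 1/m)/dₒ, hence dₒ = f·(1 + 1/m).
dₒ = 48.39 × (1 + 1/2.18) = 48.39 × 1.45872 ≈ 70.587 mm.

70.59 mm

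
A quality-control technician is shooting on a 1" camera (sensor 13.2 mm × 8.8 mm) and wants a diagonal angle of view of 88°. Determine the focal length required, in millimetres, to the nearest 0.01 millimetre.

Sensor diagonal = √(13.2² + 8.8²) = √251.6800 ≈ 15.8644 mm.
From α = 2·arctan(d/2f) we get f = d / (2·tan(α/2)).
With d = 15.8644 mm and α/2 = 44°, tan(α/2) ≈ 0.96569, so f ≈ 15.8644 / 1.93138 ≈ 8.2140 mm.

8.21 mm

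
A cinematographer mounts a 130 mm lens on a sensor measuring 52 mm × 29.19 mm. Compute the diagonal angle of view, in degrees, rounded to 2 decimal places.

25.84°

Sensor diagonal = √(52² + 29.19²) = √3556.0561 ≈ 59.6327 mm.
Angle of view α = 2·arctan(d/2f) with d = 59.6327 mm and f = 130 mm.
d/2f = 0.22936; arctan(0.22936) ≈ 12.9177°, so α ≈ 25.8355°.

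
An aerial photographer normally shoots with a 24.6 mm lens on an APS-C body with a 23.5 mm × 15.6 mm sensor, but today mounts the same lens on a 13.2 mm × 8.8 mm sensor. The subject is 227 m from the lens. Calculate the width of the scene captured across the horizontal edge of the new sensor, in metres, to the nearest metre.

122 m

The focal length stays 24.6 mm; the relevant sensor dimension is now w = 13.2 mm. Object distance dₒ = 227 m = 227000 mm.
Thin-lens field width W = w·(dₒ − f)/f = 13.2 × (227000 − 24.6)/24.6 ≈ 121791.678 mm = 121.792 m.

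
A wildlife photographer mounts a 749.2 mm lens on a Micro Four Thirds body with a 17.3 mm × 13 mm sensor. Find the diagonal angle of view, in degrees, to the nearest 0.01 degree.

Sensor diagonal = √(17.3² + 13²) = √468.2900 ≈ 21.6400 mm.
Angle of view α = 2·arctan(d/2f) with d = 21.6400 mm and f = 749.2 mm.
d/2f = 0.01444; arctan(0.01444) ≈ 0.8274°, so α ≈ 1.6548°.

1.65°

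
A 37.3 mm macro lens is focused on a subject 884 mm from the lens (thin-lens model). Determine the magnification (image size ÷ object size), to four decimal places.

0.0441×

Thin lens: 1/f = 1/dₒ + 1/dᵢ → 1/dᵢ = 1/37.3 − 1/884 = 0.0256784 mm⁻¹, so dᵢ ≈ 38.9432 mm.
Magnification m = dᵢ/dₒ = 38.9432/884 ≈ 0.04405.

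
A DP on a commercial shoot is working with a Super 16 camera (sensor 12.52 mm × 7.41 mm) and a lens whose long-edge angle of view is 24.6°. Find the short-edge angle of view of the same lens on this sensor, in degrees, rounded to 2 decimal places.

14.71°

From the long-edge AOV: f = 12.52 / (2·tan(12.3°)) = 12.52 / 0.43607 ≈ 28.7110 mm.
Short-edge AOV = 2·arctan(7.41 / (2 × 28.7110)) = 2·arctan(0.12904) ≈ 14.7062°.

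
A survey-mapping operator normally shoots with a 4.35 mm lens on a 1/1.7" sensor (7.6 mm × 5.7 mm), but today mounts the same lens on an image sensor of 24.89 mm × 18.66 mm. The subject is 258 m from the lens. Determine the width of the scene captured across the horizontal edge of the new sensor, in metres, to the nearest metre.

1476 m

The focal length stays 4.35 mm; the relevant sensor dimension is now w = 24.89 mm. Object distance dₒ = 258 m = 258000 mm.
Thin-lens field width W = w·(dₒ − f)/f = 24.89 × (258000 − 4.35)/4.35 ≈ 1476209.593 mm = 1476.21 m.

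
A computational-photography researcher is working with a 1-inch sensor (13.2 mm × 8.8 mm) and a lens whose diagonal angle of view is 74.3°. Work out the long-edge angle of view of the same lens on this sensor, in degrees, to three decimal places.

64.456°

Sensor diagonal = √(13.2² + 8.8²) = √251.6800 ≈ 15.8644 mm.
From the diagonal AOV: f = 15.8644 / (2·tan(37.15°)) = 15.8644 / 1.51533 ≈ 10.4693 mm.
Long-edge AOV = 2·arctan(13.2 / (2 × 10.4693)) = 2·arctan(0.63042) ≈ 64.4560°.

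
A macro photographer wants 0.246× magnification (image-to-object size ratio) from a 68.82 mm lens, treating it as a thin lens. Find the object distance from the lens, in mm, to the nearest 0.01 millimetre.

348.58 mm

With m = dᵢ/dₒ and 1/f = 1/dₒ + 1/dᵢ, substituting dᵢ = m·dₒ gives 1/f = (1 + 1/m)/dₒ, hence dₒ = f·(1 + 1/m).
dₒ = 68.82 × (1 + 1/0.246) = 68.82 × 5.06504 ≈ 348.576 mm.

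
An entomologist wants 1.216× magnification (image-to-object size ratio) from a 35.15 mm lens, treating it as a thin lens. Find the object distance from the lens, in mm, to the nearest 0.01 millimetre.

64.06 mm

With m = dᵢ/dₒ and 1/f = 1/dₒ + 1/dᵢ, substituting dᵢ = m·dₒ gives 1/f = (1 + 1/m)/dₒ, hence dₒ = f·(1 + 1/m).
dₒ = 35.15 × (1 + 1/1.216) = 35.15 × 1.82237 ≈ 64.056 mm.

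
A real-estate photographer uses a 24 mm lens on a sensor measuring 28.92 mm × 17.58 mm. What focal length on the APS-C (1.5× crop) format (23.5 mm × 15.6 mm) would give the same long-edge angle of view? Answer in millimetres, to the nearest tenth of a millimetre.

Equal angle of view means equal width/f ratio, so f₂ = f₁ · (width₂/width₁) = 24 × 23.5/28.92.
f₂ = 24 × 0.81259 ≈ 19.502 mm.

19.5 mm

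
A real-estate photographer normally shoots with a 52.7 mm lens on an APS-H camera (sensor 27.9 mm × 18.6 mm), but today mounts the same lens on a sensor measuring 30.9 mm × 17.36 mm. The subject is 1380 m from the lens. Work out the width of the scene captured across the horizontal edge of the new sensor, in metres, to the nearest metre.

The focal length stays 52.7 mm; the relevant sensor dimension is now w = 30.9 mm. Object distance dₒ = 1380 m = 1.38e+06 mm.
Thin-lens field width W = w·(dₒ − f)/f = 30.9 × (1.38e+06 − 52.7)/52.7 ≈ 809115.210 mm = 809.115 m.

809 m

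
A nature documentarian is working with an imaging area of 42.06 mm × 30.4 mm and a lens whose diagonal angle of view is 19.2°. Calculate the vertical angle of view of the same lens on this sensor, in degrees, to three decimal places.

11.317°

Sensor diagonal = √(42.06² + 30.4²) = √2693.2036 ≈ 51.8961 mm.
From the diagonal AOV: f = 51.8961 / (2·tan(9.6°)) = 51.8961 / 0.33827 ≈ 153.4140 mm.
Vertical AOV = 2·arctan(30.4 / (2 × 153.4140)) = 2·arctan(0.09908) ≈ 11.3166°.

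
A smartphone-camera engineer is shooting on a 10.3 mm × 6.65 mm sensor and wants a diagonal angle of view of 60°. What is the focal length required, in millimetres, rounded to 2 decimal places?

10.62 mm

Sensor diagonal = √(10.3² + 6.65²) = √150.3125 ≈ 12.2602 mm.
From α = 2·arctan(d/2f) we get f = d / (2·tan(α/2)).
With d = 12.2602 mm and α/2 = 30°, tan(α/2) ≈ 0.57735, so f ≈ 12.2602 / 1.15470 ≈ 10.6176 mm.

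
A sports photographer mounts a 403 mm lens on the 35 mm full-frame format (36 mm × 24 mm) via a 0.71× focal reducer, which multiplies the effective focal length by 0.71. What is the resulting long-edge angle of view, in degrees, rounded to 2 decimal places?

7.20°

Effective focal length f = 403 × 0.71 = 286.13 mm.
α = 2·arctan(36 / (2 × 286.13)) = 2·arctan(0.06291) ≈ 7.1993°.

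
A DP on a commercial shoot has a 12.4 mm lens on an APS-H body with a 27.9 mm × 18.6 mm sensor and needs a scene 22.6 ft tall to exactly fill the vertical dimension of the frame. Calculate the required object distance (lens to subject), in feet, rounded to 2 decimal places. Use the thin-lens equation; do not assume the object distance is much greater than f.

15.11 ft

W: 22.6 ft × 304.8 mm/ft = 6888.48 mm.
Magnification m = h/W = dᵢ/dₒ; combined with 1/f = 1/dₒ + 1/dᵢ this gives dₒ = f·(1 + W/h).
dₒ = 12.4 mm × (1 + 6888.48/18.6) = 12.4 × 371.3484 ≈ 4604.720 mm = 4604.720/304.8 ft = 15.1073 ft.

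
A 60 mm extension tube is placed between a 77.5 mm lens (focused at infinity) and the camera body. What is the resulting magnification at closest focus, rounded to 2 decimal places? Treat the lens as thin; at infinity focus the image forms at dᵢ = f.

The tube moves the image plane from f to f + e, so dᵢ = 77.5 + 60 = 137.5 mm. Focus is achieved when 1/f = 1/dₒ + 1/dᵢ, giving dₒ = 1/(1/f − 1/(f+e)).
Magnification m = dᵢ/dₒ = (f+e)·(1/f − 1/(f+e)) = e/f = 60/77.5 ≈ 0.7742.

0.77×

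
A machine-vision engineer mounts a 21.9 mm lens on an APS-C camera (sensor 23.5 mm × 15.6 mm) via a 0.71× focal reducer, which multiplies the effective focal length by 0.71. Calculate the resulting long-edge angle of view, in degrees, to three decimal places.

Effective focal length f = 21.9 × 0.71 = 15.549 mm.
α = 2·arctan(23.5 / (2 × 15.549)) = 2·arctan(0.75568) ≈ 74.1549°.

74.155°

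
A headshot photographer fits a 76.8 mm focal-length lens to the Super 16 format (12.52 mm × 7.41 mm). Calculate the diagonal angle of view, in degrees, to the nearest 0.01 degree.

10.82°

Sensor diagonal = √(12.52² + 7.41²) = √211.6585 ≈ 14.5485 mm.
Angle of view α = 2·arctan(d/2f) with d = 14.5485 mm and f = 76.8 mm.
d/2f = 0.09472; arctan(0.09472) ≈ 5.4107°, so α ≈ 10.8215°.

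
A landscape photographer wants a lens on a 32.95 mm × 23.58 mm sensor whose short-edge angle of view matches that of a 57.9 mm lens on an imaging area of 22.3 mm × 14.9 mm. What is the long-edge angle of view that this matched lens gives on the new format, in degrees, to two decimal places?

Equal short-edge AOV ⇒ f₂ = f₁ · 23.58/14.9 = 57.9 × 1.58255 ≈ 91.6297 mm.
Long-edge AOV on the new format = 2·arctan(32.95 / (2 × 91.6297)) = 2·arctan(0.17980) ≈ 20.3857°.

20.39°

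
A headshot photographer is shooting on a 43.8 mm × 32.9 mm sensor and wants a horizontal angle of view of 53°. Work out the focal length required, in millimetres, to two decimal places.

43.92 mm

From α = 2·arctan(w/2f) we get f = w / (2·tan(α/2)).
With w = 43.8 mm and α/2 = 26.5°, tan(α/2) ≈ 0.49858, so f ≈ 43.8 / 0.99716 ≈ 43.9246 mm.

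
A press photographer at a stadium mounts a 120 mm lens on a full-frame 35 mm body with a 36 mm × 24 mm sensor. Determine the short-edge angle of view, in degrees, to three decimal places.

Angle of view α = 2·arctan(h/2f) with h = 24 mm and f = 120 mm.
h/2f = 0.10000; arctan(0.10000) ≈ 5.7106°, so α ≈ 11.4212°.

11.421°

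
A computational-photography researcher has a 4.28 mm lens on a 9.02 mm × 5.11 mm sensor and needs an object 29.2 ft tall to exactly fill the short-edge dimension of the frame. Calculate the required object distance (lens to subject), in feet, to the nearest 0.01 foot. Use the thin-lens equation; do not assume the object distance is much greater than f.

W: 29.2 ft × 304.8 mm/ft = 8900.16 mm.
Magnification m = h/W = dᵢ/dₒ; combined with 1/f = 1/dₒ + 1/dᵢ this gives dₒ = f·(1 + W/h).
dₒ = 4.28 mm × (1 + 8900.16/5.11) = 4.28 × 1742.7142 ≈ 7458.817 mm = 7458.817/304.8 ft = 24.4712 ft.

24.47 ft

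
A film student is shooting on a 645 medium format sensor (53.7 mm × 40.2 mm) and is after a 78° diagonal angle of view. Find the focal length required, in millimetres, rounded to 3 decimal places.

Sensor diagonal = √(53.7² + 40.2²) = √4499.7300 ≈ 67.0800 mm.
From α = 2·arctan(d/2f) we get f = d / (2·tan(α/2)).
With d = 67.0800 mm and α/2 = 39°, tan(α/2) ≈ 0.80978, so f ≈ 67.0800 / 1.61957 ≈ 41.4185 mm.

41.418 mm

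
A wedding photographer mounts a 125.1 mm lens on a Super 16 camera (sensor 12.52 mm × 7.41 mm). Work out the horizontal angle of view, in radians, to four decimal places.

Angle of view α = 2·arctan(w/2f) with w = 12.52 mm and f = 125.1 mm.
w/2f = 0.05004; arctan(0.05004) ≈ 0.0500 rad, so α ≈ 0.1000 rad.

0.1000 rad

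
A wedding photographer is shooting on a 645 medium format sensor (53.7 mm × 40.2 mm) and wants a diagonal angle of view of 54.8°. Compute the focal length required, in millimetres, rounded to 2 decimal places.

64.71 mm

Sensor diagonal = √(53.7² + 40.2²) = √4499.7300 ≈ 67.0800 mm.
From α = 2·arctan(d/2f) we get f = d / (2·tan(α/2)).
With d = 67.0800 mm and α/2 = 27.4°, tan(α/2) ≈ 0.51835, so f ≈ 67.0800 / 1.03670 ≈ 64.7052 mm.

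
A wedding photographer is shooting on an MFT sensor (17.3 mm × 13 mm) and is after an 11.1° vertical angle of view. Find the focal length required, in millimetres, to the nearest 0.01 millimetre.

66.89 mm

From α = 2·arctan(h/2f) we get f = h / (2·tan(α/2)).
With h = 13 mm and α/2 = 5.55°, tan(α/2) ≈ 0.09717, so f ≈ 13 / 0.19434 ≈ 66.8932 mm.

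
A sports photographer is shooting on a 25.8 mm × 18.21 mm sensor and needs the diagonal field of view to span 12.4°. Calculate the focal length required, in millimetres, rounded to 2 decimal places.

145.35 mm

Sensor diagonal = √(25.8² + 18.21²) = √997.2441 ≈ 31.5792 mm.
From α = 2·arctan(d/2f) we get f = d / (2·tan(α/2)).
With d = 31.5792 mm and α/2 = 6.2°, tan(α/2) ≈ 0.10863, so f ≈ 31.5792 / 0.21727 ≈ 145.3456 mm.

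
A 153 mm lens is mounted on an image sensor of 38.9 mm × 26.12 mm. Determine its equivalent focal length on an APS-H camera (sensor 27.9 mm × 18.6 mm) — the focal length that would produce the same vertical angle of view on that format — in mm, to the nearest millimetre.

Equal angle of view means equal height/f ratio, so f₂ = f₁ · (height₂/height₁) = 153 × 18.6/26.12.
f₂ = 153 × 0.71210 ≈ 108.951 mm.

109 mm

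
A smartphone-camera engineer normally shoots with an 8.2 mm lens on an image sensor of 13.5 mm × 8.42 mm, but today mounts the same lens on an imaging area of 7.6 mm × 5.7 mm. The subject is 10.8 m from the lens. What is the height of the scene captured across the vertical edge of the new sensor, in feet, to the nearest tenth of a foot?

24.6 ft

The focal length stays 8.2 mm; the relevant sensor dimension is now h = 5.7 mm. Object distance dₒ = 10.8 m = 10800 mm.
Thin-lens field height W = h·(dₒ − f)/f = 5.7 × (10800 − 8.2)/8.2 ≈ 7501.617 mm = 7501.617/304.8 ft = 24.6116 ft.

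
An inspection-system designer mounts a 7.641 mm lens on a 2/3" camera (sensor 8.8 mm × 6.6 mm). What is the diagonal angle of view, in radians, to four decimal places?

1.2478 rad

Sensor diagonal = √(8.8² + 6.6²) = √121.0000 ≈ 11.0000 mm.
Angle of view α = 2·arctan(d/2f) with d = 11.0000 mm and f = 7.641 mm.
d/2f = 0.71980; arctan(0.71980) ≈ 0.6239 rad, so α ≈ 1.2478 rad.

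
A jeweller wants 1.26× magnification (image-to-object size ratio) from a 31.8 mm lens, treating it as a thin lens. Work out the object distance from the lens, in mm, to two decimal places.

57.04 mm

With m = dᵢ/dₒ and 1/f = 1/dₒ + 1/dᵢ, substituting dᵢ = m·dₒ gives 1/f = (1 + 1/m)/dₒ, hence dₒ = f·(1 + 1/m).
dₒ = 31.8 × (1 + 1/1.26) = 31.8 × 1.79365 ≈ 57.038 mm.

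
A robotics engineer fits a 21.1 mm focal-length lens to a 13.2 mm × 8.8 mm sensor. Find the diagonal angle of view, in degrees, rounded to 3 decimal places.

Sensor diagonal = √(13.2² + 8.8²) = √251.6800 ≈ 15.8644 mm.
Angle of view α = 2·arctan(d/2f) with d = 15.8644 mm and f = 21.1 mm.
d/2f = 0.37593; arctan(0.37593) ≈ 20.6030°, so α ≈ 41.2059°.

41.206°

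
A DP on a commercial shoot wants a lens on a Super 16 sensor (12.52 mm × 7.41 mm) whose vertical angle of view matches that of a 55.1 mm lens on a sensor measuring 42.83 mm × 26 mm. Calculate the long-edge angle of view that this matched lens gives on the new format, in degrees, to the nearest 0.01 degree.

43.47°

Equal vertical AOV ⇒ f₂ = f₁ · 7.41/26 = 55.1 × 0.28500 ≈ 15.7035 mm.
Long-edge AOV on the new format = 2·arctan(12.52 / (2 × 15.7035)) = 2·arctan(0.39864) ≈ 43.4681°.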